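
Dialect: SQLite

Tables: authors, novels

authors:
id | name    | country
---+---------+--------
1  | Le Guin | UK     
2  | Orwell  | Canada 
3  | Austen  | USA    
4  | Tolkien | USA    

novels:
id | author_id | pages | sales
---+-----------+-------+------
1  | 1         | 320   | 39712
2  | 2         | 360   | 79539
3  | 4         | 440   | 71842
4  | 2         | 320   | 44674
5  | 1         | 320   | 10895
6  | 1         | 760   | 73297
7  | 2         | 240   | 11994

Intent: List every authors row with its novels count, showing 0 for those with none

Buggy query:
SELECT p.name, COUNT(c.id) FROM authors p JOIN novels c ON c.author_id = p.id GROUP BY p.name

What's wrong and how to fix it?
Bug: An inner join excludes parents with zero children

Fix: Switch to LEFT JOIN to retain unmatched parent rows

Corrected query:
SELECT p.name, COUNT(c.id) FROM authors p LEFT JOIN novels c ON c.author_id = p.id GROUP BY p.name

Result:
name    | COUNT(c.id)
--------+------------
Austen  | 0          
Le Guin | 3          
Orwell  | 3          
Tolkien | 1          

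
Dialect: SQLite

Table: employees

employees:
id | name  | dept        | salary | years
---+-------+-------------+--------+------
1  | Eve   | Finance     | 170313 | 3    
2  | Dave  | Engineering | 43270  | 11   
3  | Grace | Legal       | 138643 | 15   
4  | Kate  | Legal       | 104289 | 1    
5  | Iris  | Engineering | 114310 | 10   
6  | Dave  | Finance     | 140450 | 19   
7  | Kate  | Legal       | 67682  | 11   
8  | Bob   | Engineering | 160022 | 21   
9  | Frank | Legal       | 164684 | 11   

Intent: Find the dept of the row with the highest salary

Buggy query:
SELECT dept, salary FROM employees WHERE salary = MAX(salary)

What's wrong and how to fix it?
Bug: WHERE is evaluated per row; an aggregate over the whole table isn't defined there

Fix: Use a subquery: WHERE salary = (SELECT MAX(salary) FROM employees)

Corrected query:
SELECT dept, salary FROM employees WHERE salary = (SELECT MAX(salary) FROM employees)

Result:
dept    | salary
--------+-------
Finance | 170313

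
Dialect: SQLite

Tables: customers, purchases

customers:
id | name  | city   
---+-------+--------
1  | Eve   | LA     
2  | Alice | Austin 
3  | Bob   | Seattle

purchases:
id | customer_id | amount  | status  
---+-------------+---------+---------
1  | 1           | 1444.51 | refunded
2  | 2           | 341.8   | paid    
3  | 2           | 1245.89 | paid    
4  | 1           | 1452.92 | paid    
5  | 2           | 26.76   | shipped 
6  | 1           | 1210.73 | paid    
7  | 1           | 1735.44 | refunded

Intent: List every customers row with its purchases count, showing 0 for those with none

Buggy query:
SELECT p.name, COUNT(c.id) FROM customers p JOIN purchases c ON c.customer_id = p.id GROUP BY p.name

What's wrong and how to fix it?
Bug: INNER JOIN drops customers rows that have no matching purchases rows

Fix: Use LEFT JOIN so parents without children still appear (COUNT(c.id) gives 0)

Corrected query:
SELECT p.name, COUNT(c.id) FROM customers p LEFT JOIN purchases c ON c.customer_id = p.id GROUP BY p.name

Result:
name  | COUNT(c.id)
------+------------
Alice | 3          
Bob   | 0          
Eve   | 4          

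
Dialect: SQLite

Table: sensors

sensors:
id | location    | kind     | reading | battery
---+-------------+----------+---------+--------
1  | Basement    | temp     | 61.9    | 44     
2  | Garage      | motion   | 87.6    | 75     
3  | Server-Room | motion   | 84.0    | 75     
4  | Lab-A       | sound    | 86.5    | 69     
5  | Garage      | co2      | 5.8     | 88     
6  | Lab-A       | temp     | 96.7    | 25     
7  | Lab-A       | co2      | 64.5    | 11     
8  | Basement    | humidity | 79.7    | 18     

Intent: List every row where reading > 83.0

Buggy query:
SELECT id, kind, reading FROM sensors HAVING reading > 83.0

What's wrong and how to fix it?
Bug: This is a non-aggregate query (no GROUP BY, no aggregates), so in SQLite the HAVING clause is invalid here; a row-level condition belongs in WHERE

Fix: Use WHERE for row-level filtering

Corrected query:
SELECT id, kind, reading FROM sensors WHERE reading > 83.0

Result:
id | kind   | reading
---+--------+--------
2  | motion | 87.6   
3  | motion | 84     
4  | sound  | 86.5   
6  | temp   | 96.7   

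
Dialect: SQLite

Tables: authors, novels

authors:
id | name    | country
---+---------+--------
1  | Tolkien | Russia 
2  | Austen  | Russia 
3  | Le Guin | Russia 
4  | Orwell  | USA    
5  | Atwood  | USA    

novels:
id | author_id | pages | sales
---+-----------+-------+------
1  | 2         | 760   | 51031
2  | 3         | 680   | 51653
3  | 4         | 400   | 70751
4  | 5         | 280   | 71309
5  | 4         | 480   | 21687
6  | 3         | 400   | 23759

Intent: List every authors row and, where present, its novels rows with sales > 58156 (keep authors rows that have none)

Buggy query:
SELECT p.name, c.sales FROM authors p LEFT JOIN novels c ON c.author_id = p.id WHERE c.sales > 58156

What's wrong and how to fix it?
Bug: A WHERE condition on the right-hand table after LEFT JOIN drops unmatched parents

Fix: Put 'c.sales > 58156' in the JOIN's ON clause instead of WHERE

Corrected query:
SELECT p.name, c.sales FROM authors p LEFT JOIN novels c ON c.author_id = p.id AND c.sales > 58156

Result:
name    | sales
--------+------
Tolkien | NULL 
Austen  | NULL 
Le Guin | NULL 
Orwell  | 70751
Atwood  | 71309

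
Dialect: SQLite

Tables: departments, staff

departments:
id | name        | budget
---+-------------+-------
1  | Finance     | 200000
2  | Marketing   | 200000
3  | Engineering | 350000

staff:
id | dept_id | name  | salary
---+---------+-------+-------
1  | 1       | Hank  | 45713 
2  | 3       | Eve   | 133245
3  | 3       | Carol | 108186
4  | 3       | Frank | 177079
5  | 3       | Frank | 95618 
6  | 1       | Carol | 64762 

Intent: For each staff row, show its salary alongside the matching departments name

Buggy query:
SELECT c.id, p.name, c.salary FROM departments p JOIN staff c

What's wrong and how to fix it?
Bug: JOIN with no ON clause produces a cartesian product; every staff row pairs with every departments row

Fix: Add ON c.dept_id = p.id to the JOIN

Corrected query:
SELECT c.id, p.name, c.salary FROM departments p JOIN staff c ON c.dept_id = p.id

Result:
id | name        | salary
---+-------------+-------
1  | Finance     | 45713 
2  | Engineering | 133245
3  | Engineering | 108186
4  | Engineering | 177079
5  | Engineering | 95618 
6  | Finance     | 64762 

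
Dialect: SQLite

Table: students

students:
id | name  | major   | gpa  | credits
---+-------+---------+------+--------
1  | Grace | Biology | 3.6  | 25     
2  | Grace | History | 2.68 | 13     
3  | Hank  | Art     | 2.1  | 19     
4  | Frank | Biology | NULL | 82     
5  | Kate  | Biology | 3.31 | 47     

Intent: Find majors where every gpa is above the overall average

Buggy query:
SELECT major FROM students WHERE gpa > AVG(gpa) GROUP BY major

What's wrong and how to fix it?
Bug: AVG() is an aggregate; it can't sit directly in WHERE

Fix: Use a subquery for AVG and a HAVING MIN(...) filter so the condition holds for every row in the group

Corrected query:
SELECT major FROM students GROUP BY major HAVING MIN(gpa) > (SELECT AVG(gpa) FROM students)

Result:
major  
-------
Biology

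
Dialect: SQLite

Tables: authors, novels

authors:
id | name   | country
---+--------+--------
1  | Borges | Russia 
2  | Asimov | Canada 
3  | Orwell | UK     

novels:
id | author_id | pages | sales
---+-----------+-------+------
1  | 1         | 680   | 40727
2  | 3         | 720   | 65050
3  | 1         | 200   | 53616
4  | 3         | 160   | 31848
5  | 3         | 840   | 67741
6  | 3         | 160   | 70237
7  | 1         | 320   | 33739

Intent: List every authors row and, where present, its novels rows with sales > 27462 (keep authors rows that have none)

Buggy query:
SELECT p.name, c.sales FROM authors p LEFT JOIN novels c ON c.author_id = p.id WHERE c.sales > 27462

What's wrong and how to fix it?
Bug: A WHERE condition on the right-hand table after LEFT JOIN drops unmatched parents

Fix: Move the right-table condition into the ON clause so unmatched parents are kept

Corrected query:
SELECT p.name, c.sales FROM authors p LEFT JOIN novels c ON c.author_id = p.id AND c.sales > 27462

Result:
name   | sales
-------+------
Borges | 33739
Borges | 40727
Borges | 53616
Asimov | NULL 
Orwell | 31848
Orwell | 65050
Orwell | 67741
Orwell | 70237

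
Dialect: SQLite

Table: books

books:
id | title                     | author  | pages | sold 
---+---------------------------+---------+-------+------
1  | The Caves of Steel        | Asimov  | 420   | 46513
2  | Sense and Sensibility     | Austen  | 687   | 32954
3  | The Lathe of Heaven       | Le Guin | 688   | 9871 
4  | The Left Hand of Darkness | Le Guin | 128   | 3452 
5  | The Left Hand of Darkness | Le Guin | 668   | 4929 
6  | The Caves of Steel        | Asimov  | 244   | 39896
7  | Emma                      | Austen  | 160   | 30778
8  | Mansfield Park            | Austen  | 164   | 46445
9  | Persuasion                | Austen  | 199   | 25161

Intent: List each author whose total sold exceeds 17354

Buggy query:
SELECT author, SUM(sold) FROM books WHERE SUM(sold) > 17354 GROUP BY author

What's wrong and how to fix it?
Bug: WHERE runs before GROUP BY, so aggregates aren't available there

Fix: Use HAVING (which filters groups after aggregation) instead of WHERE

Corrected query:
SELECT author, SUM(sold) FROM books GROUP BY author HAVING SUM(sold) > 17354

Result:
author  | SUM(sold)
--------+----------
Asimov  | 86409    
Austen  | 135338   
Le Guin | 18252    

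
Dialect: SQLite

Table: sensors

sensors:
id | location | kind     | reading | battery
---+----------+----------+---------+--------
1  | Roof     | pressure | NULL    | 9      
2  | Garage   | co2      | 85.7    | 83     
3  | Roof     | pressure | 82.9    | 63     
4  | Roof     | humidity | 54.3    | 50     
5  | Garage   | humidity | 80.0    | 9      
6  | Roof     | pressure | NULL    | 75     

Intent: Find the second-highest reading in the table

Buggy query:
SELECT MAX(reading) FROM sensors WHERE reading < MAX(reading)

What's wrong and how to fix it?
Bug: MAX(reading) on the right of the comparison is an aggregate-in-WHERE error

Fix: Put the inner MAX in a scalar subquery

Corrected query:
SELECT MAX(reading) FROM sensors WHERE reading < (SELECT MAX(reading) FROM sensors)

Result:
MAX(reading)
------------
82.9        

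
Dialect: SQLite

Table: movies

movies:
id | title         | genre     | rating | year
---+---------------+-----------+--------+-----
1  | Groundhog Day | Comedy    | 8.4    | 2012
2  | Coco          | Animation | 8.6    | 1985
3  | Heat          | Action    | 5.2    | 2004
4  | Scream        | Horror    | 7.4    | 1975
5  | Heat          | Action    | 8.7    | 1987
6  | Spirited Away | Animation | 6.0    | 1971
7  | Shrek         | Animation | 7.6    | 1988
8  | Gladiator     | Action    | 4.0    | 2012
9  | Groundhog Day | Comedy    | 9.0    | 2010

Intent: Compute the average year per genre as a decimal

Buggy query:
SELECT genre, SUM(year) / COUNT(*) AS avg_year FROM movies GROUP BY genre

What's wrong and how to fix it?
Bug: SUM(year) and COUNT(*) are both integers; the division truncates the fractional part

Fix: Cast one side to REAL so the division keeps the fractional part

Corrected query:
SELECT genre, SUM(year) * 1.0 / COUNT(*) AS avg_year FROM movies GROUP BY genre

Result:
genre     | avg_year   
----------+------------
Action    | 2001       
Animation | 1981.333333
Comedy    | 2011       
Horror    | 1975       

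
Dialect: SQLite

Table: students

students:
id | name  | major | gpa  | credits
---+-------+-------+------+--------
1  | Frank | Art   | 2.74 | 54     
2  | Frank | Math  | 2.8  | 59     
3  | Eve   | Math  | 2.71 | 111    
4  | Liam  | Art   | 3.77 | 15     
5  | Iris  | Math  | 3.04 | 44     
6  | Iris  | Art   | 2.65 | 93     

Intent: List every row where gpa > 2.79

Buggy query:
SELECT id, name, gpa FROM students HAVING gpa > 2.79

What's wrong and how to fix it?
Bug: This is a non-aggregate query (no GROUP BY, no aggregates), so in SQLite the HAVING clause is invalid here; a row-level condition belongs in WHERE

Fix: Replace HAVING with WHERE since the condition applies to individual rows

Corrected query:
SELECT id, name, gpa FROM students WHERE gpa > 2.79

Result:
id | name  | gpa 
---+-------+-----
2  | Frank | 2.8 
4  | Liam  | 3.77
5  | Iris  | 3.04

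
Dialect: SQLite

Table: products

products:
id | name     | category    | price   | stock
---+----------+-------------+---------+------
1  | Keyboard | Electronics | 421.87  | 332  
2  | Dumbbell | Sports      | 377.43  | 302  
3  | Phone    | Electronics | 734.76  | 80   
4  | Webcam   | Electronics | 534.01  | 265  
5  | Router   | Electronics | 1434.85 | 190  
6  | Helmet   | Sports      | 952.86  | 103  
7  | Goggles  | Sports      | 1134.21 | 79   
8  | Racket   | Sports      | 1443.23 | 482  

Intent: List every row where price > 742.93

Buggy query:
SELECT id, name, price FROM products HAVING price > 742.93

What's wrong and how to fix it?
Bug: HAVING filters the output of aggregation, but this query has no GROUP BY and no aggregate functions, so SQLite rejects it (HAVING clause on a non-aggregate query); the condition here is per row

Fix: Replace HAVING with WHERE since the condition applies to individual rows

Corrected query:
SELECT id, name, price FROM products WHERE price > 742.93

Result:
id | name    | price  
---+---------+--------
5  | Router  | 1434.85
6  | Helmet  | 952.86 
7  | Goggles | 1134.21
8  | Racket  | 1443.23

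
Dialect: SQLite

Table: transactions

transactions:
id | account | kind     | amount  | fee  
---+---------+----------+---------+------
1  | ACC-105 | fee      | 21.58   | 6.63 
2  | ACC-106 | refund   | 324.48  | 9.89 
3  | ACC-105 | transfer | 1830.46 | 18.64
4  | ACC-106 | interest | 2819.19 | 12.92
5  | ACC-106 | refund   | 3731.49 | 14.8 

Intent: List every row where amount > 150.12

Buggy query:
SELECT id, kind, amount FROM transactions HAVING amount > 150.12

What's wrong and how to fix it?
Bug: This is a non-aggregate query (no GROUP BY, no aggregates), so in SQLite the HAVING clause is invalid here; a row-level condition belongs in WHERE

Fix: Replace HAVING with WHERE since the condition applies to individual rows

Corrected query:
SELECT id, kind, amount FROM transactions WHERE amount > 150.12

Result:
id | kind     | amount 
---+----------+--------
2  | refund   | 324.48 
3  | transfer | 1830.46
4  | interest | 2819.19
5  | refund   | 3731.49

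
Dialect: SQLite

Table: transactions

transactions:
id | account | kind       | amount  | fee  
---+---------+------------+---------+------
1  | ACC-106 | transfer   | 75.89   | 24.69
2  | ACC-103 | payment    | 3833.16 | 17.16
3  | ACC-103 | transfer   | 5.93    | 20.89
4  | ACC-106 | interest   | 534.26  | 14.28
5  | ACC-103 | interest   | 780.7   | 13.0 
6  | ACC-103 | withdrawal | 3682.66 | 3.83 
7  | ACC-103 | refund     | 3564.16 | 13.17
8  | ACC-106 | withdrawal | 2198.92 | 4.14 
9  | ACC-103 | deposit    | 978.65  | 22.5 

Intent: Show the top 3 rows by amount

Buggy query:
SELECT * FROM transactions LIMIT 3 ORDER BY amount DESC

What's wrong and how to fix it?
Bug: LIMIT must come after ORDER BY

Fix: Swap the clauses: ORDER BY first, then LIMIT

Corrected query:
SELECT * FROM transactions ORDER BY amount DESC LIMIT 3

Result:
id | account | kind       | amount  | fee  
---+---------+------------+---------+------
2  | ACC-103 | payment    | 3833.16 | 17.16
6  | ACC-103 | withdrawal | 3682.66 | 3.83 
7  | ACC-103 | refund     | 3564.16 | 13.17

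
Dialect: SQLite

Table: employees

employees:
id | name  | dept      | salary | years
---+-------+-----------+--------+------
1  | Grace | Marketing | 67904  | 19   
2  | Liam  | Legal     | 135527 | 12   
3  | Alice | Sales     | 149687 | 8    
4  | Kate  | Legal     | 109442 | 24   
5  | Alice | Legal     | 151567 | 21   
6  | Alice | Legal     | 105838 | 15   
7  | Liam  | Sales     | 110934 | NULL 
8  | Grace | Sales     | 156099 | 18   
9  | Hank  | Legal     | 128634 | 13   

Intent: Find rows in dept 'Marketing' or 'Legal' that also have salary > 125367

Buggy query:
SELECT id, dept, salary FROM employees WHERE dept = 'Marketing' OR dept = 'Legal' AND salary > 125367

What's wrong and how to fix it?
Bug: AND binds tighter than OR, so this parses as dept = 'Marketing' OR (dept = 'Legal' AND salary > 125367)

Fix: Group the OR with parentheses (or use IN), then AND the threshold

Corrected query:
SELECT id, dept, salary FROM employees WHERE (dept = 'Marketing' OR dept = 'Legal') AND salary > 125367

Result:
id | dept  | salary
---+-------+-------
2  | Legal | 135527
5  | Legal | 151567
9  | Legal | 128634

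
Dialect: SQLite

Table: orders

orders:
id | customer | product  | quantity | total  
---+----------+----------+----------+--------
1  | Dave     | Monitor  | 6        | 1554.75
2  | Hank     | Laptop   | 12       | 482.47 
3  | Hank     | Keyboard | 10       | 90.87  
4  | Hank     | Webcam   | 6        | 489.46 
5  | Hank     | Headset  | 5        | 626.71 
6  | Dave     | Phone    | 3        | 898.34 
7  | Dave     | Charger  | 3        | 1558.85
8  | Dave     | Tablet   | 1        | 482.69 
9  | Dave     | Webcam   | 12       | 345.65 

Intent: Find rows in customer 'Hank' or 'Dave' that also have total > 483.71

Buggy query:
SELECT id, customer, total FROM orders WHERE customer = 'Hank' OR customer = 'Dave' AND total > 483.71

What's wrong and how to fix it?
Bug: Without parentheses, AND is evaluated before OR, so the total filter only applies to the 'Dave' branch

Fix: Add parentheses around the OR so the AND applies to both alternatives

Corrected query:
SELECT id, customer, total FROM orders WHERE (customer = 'Hank' OR customer = 'Dave') AND total > 483.71

Result:
id | customer | total  
---+----------+--------
1  | Dave     | 1554.75
4  | Hank     | 489.46 
5  | Hank     | 626.71 
6  | Dave     | 898.34 
7  | Dave     | 1558.85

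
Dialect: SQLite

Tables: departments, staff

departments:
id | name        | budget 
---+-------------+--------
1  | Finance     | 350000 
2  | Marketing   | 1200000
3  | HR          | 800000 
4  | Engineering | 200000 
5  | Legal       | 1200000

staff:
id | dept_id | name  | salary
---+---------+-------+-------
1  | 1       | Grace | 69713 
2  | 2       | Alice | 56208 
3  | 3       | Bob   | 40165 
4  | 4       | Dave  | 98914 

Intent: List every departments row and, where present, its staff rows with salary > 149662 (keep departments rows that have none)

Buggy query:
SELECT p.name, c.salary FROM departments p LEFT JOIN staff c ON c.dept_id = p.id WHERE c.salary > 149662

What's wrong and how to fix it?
Bug: A WHERE condition on the right-hand table after LEFT JOIN drops unmatched parents

Fix: Move the right-table condition into the ON clause so unmatched parents are kept

Corrected query:
SELECT p.name, c.salary FROM departments p LEFT JOIN staff c ON c.dept_id = p.id AND c.salary > 149662

Result:
name        | salary
------------+-------
Finance     | NULL  
Marketing   | NULL  
HR          | NULL  
Engineering | NULL  
Legal       | NULL  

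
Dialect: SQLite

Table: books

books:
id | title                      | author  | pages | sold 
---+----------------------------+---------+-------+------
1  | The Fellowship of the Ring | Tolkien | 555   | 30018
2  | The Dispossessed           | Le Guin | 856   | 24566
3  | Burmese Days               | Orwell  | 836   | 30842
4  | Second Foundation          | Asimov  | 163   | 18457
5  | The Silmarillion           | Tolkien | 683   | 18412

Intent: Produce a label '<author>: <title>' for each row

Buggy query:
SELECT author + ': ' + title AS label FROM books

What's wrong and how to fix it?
Bug: SQLite uses || for string concatenation; + coerces text to numbers (yielding 0)

Fix: Replace + with || to concatenate text

Corrected query:
SELECT author || ': ' || title AS label FROM books

Result:
label                              
-----------------------------------
Tolkien: The Fellowship of the Ring
Le Guin: The Dispossessed          
Orwell: Burmese Days               
Asimov: Second Foundation          
Tolkien: The Silmarillion          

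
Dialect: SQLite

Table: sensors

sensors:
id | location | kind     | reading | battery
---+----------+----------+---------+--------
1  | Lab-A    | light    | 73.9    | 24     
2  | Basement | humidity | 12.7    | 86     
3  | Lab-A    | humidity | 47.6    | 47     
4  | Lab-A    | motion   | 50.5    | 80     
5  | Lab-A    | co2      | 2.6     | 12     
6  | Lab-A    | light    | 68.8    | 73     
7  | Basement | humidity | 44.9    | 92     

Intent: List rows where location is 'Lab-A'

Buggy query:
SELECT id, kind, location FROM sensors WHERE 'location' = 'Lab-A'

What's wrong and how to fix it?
Bug: 'location' in single quotes is a string literal, not the column; the comparison is literal-vs-literal and never true

Fix: Reference the column as location without single quotes

Corrected query:
SELECT id, kind, location FROM sensors WHERE location = 'Lab-A'

Result:
id | kind     | location
---+----------+---------
1  | light    | Lab-A   
3  | humidity | Lab-A   
4  | motion   | Lab-A   
5  | co2      | Lab-A   
6  | light    | Lab-A   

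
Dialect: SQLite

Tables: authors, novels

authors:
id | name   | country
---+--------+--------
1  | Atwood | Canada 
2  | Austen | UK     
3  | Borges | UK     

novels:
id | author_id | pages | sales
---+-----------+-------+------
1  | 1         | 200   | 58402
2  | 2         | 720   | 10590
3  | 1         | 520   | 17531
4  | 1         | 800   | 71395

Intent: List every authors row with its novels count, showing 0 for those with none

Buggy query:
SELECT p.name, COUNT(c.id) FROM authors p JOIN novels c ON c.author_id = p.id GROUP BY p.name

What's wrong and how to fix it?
Bug: An inner join excludes parents with zero children

Fix: Use LEFT JOIN so parents without children still appear (COUNT(c.id) gives 0)

Corrected query:
SELECT p.name, COUNT(c.id) FROM authors p LEFT JOIN novels c ON c.author_id = p.id GROUP BY p.name

Result:
name   | COUNT(c.id)
-------+------------
Atwood | 3          
Austen | 1          
Borges | 0          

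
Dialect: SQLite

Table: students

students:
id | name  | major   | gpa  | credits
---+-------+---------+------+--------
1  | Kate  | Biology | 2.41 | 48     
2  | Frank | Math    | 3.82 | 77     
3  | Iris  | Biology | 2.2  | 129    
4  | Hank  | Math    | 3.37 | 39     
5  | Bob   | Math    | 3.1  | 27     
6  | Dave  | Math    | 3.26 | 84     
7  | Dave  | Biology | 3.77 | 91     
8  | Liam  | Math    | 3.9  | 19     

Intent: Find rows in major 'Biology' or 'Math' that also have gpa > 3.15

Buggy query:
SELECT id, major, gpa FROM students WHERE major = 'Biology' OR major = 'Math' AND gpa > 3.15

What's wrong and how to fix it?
Bug: Without parentheses, AND is evaluated before OR, so the gpa filter only applies to the 'Math' branch

Fix: Add parentheses around the OR so the AND applies to both alternatives

Corrected query:
SELECT id, major, gpa FROM students WHERE (major = 'Biology' OR major = 'Math') AND gpa > 3.15

Result:
id | major   | gpa 
---+---------+-----
2  | Math    | 3.82
4  | Math    | 3.37
6  | Math    | 3.26
7  | Biology | 3.77
8  | Math    | 3.9 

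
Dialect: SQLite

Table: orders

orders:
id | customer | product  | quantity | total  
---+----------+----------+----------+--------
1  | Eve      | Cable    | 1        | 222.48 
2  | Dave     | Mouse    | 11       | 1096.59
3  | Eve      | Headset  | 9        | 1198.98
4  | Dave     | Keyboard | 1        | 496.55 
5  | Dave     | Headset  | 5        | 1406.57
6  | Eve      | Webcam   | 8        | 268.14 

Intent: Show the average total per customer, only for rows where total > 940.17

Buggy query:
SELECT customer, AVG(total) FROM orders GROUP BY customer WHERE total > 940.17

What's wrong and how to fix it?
Bug: WHERE cannot follow GROUP BY

Fix: Move the WHERE clause before GROUP BY

Corrected query:
SELECT customer, AVG(total) FROM orders WHERE total > 940.17 GROUP BY customer

Result:
customer | AVG(total)
---------+-----------
Dave     | 1251.58   
Eve      | 1198.98   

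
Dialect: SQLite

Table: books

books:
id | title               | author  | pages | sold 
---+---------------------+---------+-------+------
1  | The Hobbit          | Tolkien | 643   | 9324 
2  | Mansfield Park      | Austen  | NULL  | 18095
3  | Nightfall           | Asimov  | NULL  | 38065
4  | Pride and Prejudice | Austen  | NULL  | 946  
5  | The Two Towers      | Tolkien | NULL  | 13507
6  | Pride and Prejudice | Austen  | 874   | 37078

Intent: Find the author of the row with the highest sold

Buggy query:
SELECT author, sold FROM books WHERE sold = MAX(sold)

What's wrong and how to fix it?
Bug: WHERE is evaluated per row; an aggregate over the whole table isn't defined there

Fix: Wrap MAX in a scalar subquery so WHERE compares against a single value

Corrected query:
SELECT author, sold FROM books WHERE sold = (SELECT MAX(sold) FROM books)

Result:
author | sold 
-------+------
Asimov | 38065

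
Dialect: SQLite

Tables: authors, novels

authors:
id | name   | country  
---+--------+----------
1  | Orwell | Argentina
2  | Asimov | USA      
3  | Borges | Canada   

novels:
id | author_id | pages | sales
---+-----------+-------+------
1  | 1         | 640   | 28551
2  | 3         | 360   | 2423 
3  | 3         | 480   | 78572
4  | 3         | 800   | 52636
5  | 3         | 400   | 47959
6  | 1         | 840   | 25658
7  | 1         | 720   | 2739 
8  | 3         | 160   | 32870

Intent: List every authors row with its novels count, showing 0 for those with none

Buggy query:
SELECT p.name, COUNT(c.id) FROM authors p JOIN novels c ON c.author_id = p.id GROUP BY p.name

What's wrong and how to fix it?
Bug: An inner join excludes parents with zero children

Fix: Switch to LEFT JOIN to retain unmatched parent rows

Corrected query:
SELECT p.name, COUNT(c.id) FROM authors p LEFT JOIN novels c ON c.author_id = p.id GROUP BY p.name

Result:
name   | COUNT(c.id)
-------+------------
Asimov | 0          
Borges | 5          
Orwell | 3          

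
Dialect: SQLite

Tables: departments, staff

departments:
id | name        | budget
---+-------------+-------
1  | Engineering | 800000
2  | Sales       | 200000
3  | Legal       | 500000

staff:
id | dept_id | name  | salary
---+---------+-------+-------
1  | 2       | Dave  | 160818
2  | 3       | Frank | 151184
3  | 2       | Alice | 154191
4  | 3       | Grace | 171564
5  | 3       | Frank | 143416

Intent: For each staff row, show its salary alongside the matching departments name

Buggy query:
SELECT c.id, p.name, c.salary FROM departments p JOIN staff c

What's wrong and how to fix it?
Bug: Missing join condition: each staff row is matched to all departments rows instead of just its own

Fix: Add ON c.dept_id = p.id to the JOIN

Corrected query:
SELECT c.id, p.name, c.salary FROM departments p JOIN staff c ON c.dept_id = p.id

Result:
id | name  | salary
---+-------+-------
1  | Sales | 160818
2  | Legal | 151184
3  | Sales | 154191
4  | Legal | 171564
5  | Legal | 143416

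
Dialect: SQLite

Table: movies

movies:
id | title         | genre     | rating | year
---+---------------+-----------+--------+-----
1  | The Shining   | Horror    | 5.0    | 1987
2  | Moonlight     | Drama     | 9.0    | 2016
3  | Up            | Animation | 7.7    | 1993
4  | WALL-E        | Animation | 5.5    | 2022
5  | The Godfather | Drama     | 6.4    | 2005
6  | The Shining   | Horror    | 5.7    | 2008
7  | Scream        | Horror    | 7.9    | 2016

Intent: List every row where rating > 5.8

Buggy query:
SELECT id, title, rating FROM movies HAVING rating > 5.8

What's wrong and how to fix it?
Bug: HAVING filters the output of aggregation, but this query has no GROUP BY and no aggregate functions, so SQLite rejects it (HAVING clause on a non-aggregate query); the condition here is per row

Fix: Replace HAVING with WHERE since the condition applies to individual rows

Corrected query:
SELECT id, title, rating FROM movies WHERE rating > 5.8

Result:
id | title         | rating
---+---------------+-------
2  | Moonlight     | 9     
3  | Up            | 7.7   
5  | The Godfather | 6.4   
7  | Scream        | 7.9   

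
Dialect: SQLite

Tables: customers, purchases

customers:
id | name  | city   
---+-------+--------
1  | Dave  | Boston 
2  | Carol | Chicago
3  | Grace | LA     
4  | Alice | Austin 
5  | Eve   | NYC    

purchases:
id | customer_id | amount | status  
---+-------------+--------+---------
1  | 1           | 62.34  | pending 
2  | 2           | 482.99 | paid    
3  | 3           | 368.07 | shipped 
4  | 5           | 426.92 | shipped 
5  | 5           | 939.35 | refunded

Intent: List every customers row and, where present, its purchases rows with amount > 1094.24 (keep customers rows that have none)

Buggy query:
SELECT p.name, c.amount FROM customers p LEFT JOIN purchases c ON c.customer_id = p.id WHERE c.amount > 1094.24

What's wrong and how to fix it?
Bug: Filtering c.amount in WHERE discards the NULL rows produced by LEFT JOIN, turning it into an inner join

Fix: Put 'c.amount > 1094.24' in the JOIN's ON clause instead of WHERE

Corrected query:
SELECT p.name, c.amount FROM customers p LEFT JOIN purchases c ON c.customer_id = p.id AND c.amount > 1094.24

Result:
name  | amount
------+-------
Dave  | NULL  
Carol | NULL  
Grace | NULL  
Alice | NULL  
Eve   | NULL  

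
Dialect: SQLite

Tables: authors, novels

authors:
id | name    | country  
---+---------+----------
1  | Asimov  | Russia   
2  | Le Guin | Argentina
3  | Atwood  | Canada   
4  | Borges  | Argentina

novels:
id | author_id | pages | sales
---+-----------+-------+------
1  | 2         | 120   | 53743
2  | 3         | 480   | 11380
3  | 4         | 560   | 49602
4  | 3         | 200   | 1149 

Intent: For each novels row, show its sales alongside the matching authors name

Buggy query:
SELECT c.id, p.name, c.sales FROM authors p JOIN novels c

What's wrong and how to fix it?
Bug: Missing join condition: each novels row is matched to all authors rows instead of just its own

Fix: Add ON c.author_id = p.id to the JOIN

Corrected query:
SELECT c.id, p.name, c.sales FROM authors p JOIN novels c ON c.author_id = p.id

Result:
id | name    | sales
---+---------+------
1  | Le Guin | 53743
2  | Atwood  | 11380
3  | Borges  | 49602
4  | Atwood  | 1149 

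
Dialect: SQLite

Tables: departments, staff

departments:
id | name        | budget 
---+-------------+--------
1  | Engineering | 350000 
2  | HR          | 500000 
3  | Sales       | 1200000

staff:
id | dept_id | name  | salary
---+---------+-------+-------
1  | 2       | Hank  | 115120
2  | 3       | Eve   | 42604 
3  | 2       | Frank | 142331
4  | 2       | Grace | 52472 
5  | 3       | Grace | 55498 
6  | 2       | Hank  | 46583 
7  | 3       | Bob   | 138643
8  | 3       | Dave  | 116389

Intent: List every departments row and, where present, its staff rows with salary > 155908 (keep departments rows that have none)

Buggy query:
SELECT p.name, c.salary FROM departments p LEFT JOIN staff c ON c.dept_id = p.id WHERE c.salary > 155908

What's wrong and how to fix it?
Bug: A WHERE condition on the right-hand table after LEFT JOIN drops unmatched parents

Fix: Move the right-table condition into the ON clause so unmatched parents are kept

Corrected query:
SELECT p.name, c.salary FROM departments p LEFT JOIN staff c ON c.dept_id = p.id AND c.salary > 155908

Result:
name        | salary
------------+-------
Engineering | NULL  
HR          | NULL  
Sales       | NULL  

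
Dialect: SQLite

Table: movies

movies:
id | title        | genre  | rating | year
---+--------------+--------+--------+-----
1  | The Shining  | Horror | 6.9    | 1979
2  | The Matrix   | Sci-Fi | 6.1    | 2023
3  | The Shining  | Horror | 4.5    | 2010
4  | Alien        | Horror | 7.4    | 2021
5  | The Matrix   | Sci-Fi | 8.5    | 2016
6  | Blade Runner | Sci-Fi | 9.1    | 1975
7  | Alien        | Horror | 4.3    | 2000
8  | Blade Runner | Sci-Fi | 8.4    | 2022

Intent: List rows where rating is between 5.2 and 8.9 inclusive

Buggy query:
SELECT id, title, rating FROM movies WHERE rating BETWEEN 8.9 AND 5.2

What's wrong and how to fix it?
Bug: The bounds are reversed; BETWEEN a AND b requires a <= b to match anything

Fix: Swap the bounds so the smaller value comes first

Corrected query:
SELECT id, title, rating FROM movies WHERE rating BETWEEN 5.2 AND 8.9

Result:
id | title        | rating
---+--------------+-------
1  | The Shining  | 6.9   
2  | The Matrix   | 6.1   
4  | Alien        | 7.4   
5  | The Matrix   | 8.5   
8  | Blade Runner | 8.4   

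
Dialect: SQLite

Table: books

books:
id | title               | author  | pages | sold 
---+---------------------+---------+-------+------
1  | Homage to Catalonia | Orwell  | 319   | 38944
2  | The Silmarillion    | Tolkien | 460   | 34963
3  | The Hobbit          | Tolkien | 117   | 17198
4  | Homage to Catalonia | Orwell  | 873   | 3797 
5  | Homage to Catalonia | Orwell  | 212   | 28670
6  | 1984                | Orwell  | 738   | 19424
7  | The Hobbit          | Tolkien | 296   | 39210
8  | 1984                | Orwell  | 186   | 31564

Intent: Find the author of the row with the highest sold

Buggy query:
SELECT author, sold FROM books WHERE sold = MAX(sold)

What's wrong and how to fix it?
Bug: MAX(sold) is an aggregate and cannot be used directly in WHERE

Fix: Wrap MAX in a scalar subquery so WHERE compares against a single value

Corrected query:
SELECT author, sold FROM books WHERE sold = (SELECT MAX(sold) FROM books)

Result:
author  | sold 
--------+------
Tolkien | 39210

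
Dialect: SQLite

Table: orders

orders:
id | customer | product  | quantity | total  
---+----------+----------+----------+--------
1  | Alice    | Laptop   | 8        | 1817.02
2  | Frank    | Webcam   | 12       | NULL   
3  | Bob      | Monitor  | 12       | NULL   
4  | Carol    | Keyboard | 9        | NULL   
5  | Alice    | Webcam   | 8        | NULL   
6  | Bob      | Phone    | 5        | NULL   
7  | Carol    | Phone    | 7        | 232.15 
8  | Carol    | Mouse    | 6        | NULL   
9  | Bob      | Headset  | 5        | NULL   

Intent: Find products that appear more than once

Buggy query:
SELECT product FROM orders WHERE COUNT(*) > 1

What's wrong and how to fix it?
Bug: COUNT(*) is an aggregate and cannot be used in WHERE

Fix: GROUP BY product, then filter groups with HAVING COUNT(*) > 1

Corrected query:
SELECT product FROM orders GROUP BY product HAVING COUNT(*) > 1

Result:
product
-------
Phone  
Webcam 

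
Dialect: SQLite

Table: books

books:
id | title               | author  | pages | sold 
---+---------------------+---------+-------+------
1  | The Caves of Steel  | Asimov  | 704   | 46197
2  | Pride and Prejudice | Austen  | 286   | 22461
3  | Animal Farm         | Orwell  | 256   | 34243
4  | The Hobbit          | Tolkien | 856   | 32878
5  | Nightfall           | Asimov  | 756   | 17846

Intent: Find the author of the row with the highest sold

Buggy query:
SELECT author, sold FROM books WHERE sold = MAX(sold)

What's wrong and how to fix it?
Bug: WHERE is evaluated per row; an aggregate over the whole table isn't defined there

Fix: Use a subquery: WHERE sold = (SELECT MAX(sold) FROM books)

Corrected query:
SELECT author, sold FROM books WHERE sold = (SELECT MAX(sold) FROM books)

Result:
author | sold 
-------+------
Asimov | 46197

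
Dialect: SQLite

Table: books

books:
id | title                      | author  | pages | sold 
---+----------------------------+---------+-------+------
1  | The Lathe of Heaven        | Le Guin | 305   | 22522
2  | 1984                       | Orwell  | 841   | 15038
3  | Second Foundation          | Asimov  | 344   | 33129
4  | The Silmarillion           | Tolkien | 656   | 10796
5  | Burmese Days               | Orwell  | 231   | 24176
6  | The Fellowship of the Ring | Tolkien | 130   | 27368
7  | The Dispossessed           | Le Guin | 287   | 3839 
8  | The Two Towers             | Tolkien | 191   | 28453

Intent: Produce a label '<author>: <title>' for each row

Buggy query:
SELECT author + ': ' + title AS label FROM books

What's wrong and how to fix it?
Bug: SQLite uses || for string concatenation; + coerces text to numbers (yielding 0)

Fix: Use the || operator for string concatenation

Corrected query:
SELECT author || ': ' || title AS label FROM books

Result:
label                              
-----------------------------------
Le Guin: The Lathe of Heaven       
Orwell: 1984                       
Asimov: Second Foundation          
Tolkien: The Silmarillion          
Orwell: Burmese Days               
Tolkien: The Fellowship of the Ring
Le Guin: The Dispossessed          
Tolkien: The Two Towers            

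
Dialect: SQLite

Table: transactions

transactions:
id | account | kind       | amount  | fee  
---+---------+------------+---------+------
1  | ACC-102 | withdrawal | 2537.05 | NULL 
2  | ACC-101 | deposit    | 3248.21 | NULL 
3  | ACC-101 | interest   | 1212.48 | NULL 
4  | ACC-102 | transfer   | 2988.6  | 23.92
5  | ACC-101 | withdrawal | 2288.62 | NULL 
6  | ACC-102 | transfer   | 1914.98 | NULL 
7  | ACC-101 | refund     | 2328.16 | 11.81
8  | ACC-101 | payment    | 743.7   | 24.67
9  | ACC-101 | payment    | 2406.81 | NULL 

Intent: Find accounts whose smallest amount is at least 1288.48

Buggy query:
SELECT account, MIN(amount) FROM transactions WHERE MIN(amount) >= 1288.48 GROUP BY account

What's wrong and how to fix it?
Bug: Aggregates like MIN are computed per group after WHERE runs

Fix: Replace WHERE with HAVING after the GROUP BY

Corrected query:
SELECT account, MIN(amount) FROM transactions GROUP BY account HAVING MIN(amount) >= 1288.48

Result:
account | MIN(amount)
--------+------------
ACC-102 | 1914.98    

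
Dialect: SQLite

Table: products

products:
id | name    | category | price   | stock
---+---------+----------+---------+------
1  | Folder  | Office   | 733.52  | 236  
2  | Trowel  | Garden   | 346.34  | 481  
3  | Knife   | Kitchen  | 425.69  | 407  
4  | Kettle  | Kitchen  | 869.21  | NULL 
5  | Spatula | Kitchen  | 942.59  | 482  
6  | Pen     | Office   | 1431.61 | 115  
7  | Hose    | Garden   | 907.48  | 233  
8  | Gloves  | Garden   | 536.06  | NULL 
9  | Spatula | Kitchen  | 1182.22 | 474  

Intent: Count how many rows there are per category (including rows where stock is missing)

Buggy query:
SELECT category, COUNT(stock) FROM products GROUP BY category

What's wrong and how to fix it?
Bug: COUNT(stock) skips NULLs, so groups with missing stock are undercounted

Fix: Use COUNT(*) to count all rows regardless of NULL

Corrected query:
SELECT category, COUNT(*) FROM products GROUP BY category

Result:
category | COUNT(*)
---------+---------
Garden   | 3       
Kitchen  | 4       
Office   | 2       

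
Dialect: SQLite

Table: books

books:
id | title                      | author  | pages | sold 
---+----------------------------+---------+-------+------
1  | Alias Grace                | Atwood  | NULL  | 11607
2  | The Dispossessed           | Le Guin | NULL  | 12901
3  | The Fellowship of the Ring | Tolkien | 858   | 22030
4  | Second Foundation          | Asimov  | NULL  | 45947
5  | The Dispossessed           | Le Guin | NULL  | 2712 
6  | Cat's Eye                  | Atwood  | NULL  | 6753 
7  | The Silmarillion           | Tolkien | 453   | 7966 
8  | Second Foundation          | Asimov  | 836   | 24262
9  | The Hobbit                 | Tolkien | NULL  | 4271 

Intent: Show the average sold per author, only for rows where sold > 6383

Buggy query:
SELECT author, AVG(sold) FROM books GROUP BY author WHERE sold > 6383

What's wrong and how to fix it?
Bug: WHERE cannot follow GROUP BY

Fix: Place WHERE between FROM and GROUP BY

Corrected query:
SELECT author, AVG(sold) FROM books WHERE sold > 6383 GROUP BY author

Result:
author  | AVG(sold)
--------+----------
Asimov  | 35104.5  
Atwood  | 9180     
Le Guin | 12901    
Tolkien | 14998    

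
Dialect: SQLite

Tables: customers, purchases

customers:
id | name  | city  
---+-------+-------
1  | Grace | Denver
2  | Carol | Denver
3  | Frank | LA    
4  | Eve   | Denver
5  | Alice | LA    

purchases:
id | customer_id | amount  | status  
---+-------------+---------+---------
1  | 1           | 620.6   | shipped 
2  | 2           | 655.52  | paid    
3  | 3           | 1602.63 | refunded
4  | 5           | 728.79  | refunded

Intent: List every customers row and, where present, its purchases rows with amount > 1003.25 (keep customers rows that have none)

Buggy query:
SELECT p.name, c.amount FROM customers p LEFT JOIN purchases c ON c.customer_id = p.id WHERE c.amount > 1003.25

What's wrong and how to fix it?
Bug: Filtering c.amount in WHERE discards the NULL rows produced by LEFT JOIN, turning it into an inner join

Fix: Move the right-table condition into the ON clause so unmatched parents are kept

Corrected query:
SELECT p.name, c.amount FROM customers p LEFT JOIN purchases c ON c.customer_id = p.id AND c.amount > 1003.25

Result:
name  | amount 
------+--------
Grace | NULL   
Carol | NULL   
Frank | 1602.63
Eve   | NULL   
Alice | NULL   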